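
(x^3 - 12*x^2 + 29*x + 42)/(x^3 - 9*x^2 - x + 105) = (x^2 - 5*x - 6)/(x^2 - 2*x - 15)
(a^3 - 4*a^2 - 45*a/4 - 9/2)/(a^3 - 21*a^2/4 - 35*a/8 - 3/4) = 2*(2*a + 3)/(4*a + 1)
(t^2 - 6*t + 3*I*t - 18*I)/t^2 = (t^2 + 3*t*(-2 + I) - 18*I)/t^2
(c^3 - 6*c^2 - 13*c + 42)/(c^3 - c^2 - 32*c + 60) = (c^2 - 4*c - 21)/(c^2 + c - 30)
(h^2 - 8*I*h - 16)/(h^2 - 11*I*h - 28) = (h - 4*I)/(h - 7*I)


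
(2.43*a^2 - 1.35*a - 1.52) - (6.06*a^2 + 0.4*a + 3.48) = -3.63*a^2 - 1.75*a - 5.0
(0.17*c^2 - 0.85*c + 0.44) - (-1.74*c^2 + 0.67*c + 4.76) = 1.91*c^2 - 1.52*c - 4.32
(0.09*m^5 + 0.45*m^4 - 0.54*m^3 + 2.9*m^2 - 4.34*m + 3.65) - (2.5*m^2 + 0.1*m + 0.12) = 0.09*m^5 + 0.45*m^4 - 0.54*m^3 + 0.4*m^2 - 4.44*m + 3.53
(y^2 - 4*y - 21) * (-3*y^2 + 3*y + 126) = -3*y^4 + 15*y^3 + 177*y^2 - 567*y - 2646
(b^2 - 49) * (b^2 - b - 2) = b^4 - b^3 - 51*b^2 + 49*b + 98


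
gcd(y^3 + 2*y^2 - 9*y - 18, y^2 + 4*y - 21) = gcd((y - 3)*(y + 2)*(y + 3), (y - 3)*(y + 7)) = y - 3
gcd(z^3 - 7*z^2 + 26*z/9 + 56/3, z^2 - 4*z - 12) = z - 6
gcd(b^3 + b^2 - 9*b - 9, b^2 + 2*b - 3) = b + 3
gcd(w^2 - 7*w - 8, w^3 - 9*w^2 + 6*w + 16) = w^2 - 7*w - 8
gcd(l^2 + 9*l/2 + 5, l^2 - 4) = l + 2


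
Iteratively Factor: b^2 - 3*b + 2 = (b - 2)*(b - 1)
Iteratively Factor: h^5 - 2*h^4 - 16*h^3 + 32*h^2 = (h - 2)*(h^4 - 16*h^2) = h*(h - 2)*(h^3 - 16*h) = h*(h - 2)*(h + 4)*(h^2 - 4*h) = h^2*(h - 2)*(h + 4)*(h - 4)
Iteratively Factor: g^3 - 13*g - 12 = (g + 1)*(g^2 - g - 12) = (g + 1)*(g + 3)*(g - 4)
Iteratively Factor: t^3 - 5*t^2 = (t - 5)*(t^2) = t*(t - 5)*(t)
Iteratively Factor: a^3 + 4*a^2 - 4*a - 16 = (a - 2)*(a^2 + 6*a + 8) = (a - 2)*(a + 2)*(a + 4)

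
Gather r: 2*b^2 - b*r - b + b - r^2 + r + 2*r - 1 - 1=2*b^2 - r^2 + r*(3 - b) - 2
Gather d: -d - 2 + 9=7 - d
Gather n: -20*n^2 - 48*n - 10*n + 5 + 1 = -20*n^2 - 58*n + 6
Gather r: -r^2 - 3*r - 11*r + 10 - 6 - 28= -r^2 - 14*r - 24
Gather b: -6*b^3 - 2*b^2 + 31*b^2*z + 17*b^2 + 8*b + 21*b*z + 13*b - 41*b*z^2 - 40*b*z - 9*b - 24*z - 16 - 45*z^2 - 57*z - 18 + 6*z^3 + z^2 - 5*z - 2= -6*b^3 + b^2*(31*z + 15) + b*(-41*z^2 - 19*z + 12) + 6*z^3 - 44*z^2 - 86*z - 36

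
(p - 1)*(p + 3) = p^2 + 2*p - 3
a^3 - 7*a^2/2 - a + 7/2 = (a - 7/2)*(a - 1)*(a + 1)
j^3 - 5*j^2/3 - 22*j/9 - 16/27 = (j - 8/3)*(j + 1/3)*(j + 2/3)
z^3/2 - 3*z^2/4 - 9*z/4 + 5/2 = (z/2 + 1)*(z - 5/2)*(z - 1)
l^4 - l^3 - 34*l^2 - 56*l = l*(l - 7)*(l + 2)*(l + 4)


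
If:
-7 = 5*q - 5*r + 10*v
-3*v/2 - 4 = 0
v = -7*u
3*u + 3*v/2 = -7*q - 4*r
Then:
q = 1952/1155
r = -2591/1155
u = 8/21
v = -8/3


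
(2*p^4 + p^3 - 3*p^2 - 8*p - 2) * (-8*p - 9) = -16*p^5 - 26*p^4 + 15*p^3 + 91*p^2 + 88*p + 18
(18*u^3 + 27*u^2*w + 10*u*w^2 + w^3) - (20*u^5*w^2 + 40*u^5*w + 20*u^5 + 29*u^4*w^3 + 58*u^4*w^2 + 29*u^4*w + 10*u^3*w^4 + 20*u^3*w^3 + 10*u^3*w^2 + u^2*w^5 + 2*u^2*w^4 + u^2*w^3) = -20*u^5*w^2 - 40*u^5*w - 20*u^5 - 29*u^4*w^3 - 58*u^4*w^2 - 29*u^4*w - 10*u^3*w^4 - 20*u^3*w^3 - 10*u^3*w^2 + 18*u^3 - u^2*w^5 - 2*u^2*w^4 - u^2*w^3 + 27*u^2*w + 10*u*w^2 + w^3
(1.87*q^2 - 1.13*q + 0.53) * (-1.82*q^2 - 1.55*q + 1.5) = -3.4034*q^4 - 0.8419*q^3 + 3.5919*q^2 - 2.5165*q + 0.795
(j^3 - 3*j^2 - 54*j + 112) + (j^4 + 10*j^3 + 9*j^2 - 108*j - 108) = j^4 + 11*j^3 + 6*j^2 - 162*j + 4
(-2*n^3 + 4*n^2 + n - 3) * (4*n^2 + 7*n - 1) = -8*n^5 + 2*n^4 + 34*n^3 - 9*n^2 - 22*n + 3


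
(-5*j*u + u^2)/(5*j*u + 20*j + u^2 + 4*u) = u*(-5*j + u)/(5*j*u + 20*j + u^2 + 4*u)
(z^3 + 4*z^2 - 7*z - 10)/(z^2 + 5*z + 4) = (z^2 + 3*z - 10)/(z + 4)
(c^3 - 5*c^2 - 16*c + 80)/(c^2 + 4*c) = c - 9 + 20/c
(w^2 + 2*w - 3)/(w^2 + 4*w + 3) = (w - 1)/(w + 1)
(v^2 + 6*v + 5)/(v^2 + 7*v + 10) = (v + 1)/(v + 2)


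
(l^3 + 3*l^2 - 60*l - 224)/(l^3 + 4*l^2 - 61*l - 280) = (l + 4)/(l + 5)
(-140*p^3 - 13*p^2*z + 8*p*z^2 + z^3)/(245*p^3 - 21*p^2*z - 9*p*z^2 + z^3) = (-28*p^2 + 3*p*z + z^2)/(49*p^2 - 14*p*z + z^2)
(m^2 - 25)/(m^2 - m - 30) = (m - 5)/(m - 6)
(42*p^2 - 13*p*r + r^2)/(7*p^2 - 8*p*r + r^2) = (6*p - r)/(p - r)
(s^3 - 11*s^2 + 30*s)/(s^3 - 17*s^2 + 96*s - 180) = s/(s - 6)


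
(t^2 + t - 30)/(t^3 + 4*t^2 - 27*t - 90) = 1/(t + 3)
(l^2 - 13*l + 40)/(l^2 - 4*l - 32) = (l - 5)/(l + 4)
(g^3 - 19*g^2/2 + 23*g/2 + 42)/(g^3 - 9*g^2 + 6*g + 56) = (g + 3/2)/(g + 2)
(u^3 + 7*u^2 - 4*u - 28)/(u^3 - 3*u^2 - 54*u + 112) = (u + 2)/(u - 8)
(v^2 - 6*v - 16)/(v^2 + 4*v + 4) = (v - 8)/(v + 2)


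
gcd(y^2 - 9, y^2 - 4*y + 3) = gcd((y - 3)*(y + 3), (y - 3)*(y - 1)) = y - 3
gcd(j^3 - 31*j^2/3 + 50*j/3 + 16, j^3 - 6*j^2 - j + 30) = j - 3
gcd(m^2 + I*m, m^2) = m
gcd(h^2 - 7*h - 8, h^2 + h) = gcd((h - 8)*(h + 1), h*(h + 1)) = h + 1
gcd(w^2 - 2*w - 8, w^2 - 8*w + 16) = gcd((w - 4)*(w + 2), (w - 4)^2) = w - 4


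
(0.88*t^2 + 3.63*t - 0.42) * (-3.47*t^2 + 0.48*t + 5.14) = -3.0536*t^4 - 12.1737*t^3 + 7.723*t^2 + 18.4566*t - 2.1588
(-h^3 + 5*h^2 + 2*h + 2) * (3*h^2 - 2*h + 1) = -3*h^5 + 17*h^4 - 5*h^3 + 7*h^2 - 2*h + 2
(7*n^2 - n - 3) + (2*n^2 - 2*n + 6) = 9*n^2 - 3*n + 3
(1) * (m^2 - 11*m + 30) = m^2 - 11*m + 30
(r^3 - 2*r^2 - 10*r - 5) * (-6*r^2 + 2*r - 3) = -6*r^5 + 14*r^4 + 53*r^3 + 16*r^2 + 20*r + 15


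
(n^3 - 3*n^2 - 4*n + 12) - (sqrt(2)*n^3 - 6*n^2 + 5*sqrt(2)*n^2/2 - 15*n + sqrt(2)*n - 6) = -sqrt(2)*n^3 + n^3 - 5*sqrt(2)*n^2/2 + 3*n^2 - sqrt(2)*n + 11*n + 18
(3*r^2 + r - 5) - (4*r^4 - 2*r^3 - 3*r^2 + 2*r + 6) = -4*r^4 + 2*r^3 + 6*r^2 - r - 11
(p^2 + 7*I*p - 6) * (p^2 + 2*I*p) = p^4 + 9*I*p^3 - 20*p^2 - 12*I*p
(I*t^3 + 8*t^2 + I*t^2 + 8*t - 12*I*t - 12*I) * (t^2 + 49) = I*t^5 + 8*t^4 + I*t^4 + 8*t^3 + 37*I*t^3 + 392*t^2 + 37*I*t^2 + 392*t - 588*I*t - 588*I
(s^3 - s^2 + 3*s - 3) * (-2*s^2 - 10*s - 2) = -2*s^5 - 8*s^4 + 2*s^3 - 22*s^2 + 24*s + 6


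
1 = 1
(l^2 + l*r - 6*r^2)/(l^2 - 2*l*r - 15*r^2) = (-l + 2*r)/(-l + 5*r)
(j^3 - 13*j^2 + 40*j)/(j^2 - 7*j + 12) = j*(j^2 - 13*j + 40)/(j^2 - 7*j + 12)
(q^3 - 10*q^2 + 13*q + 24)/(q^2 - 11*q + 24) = q + 1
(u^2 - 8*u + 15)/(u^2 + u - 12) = (u - 5)/(u + 4)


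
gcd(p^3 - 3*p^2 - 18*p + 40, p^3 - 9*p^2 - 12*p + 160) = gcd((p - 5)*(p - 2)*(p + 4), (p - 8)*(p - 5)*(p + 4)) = p^2 - p - 20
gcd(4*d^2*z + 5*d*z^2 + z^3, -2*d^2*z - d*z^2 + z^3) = d*z + z^2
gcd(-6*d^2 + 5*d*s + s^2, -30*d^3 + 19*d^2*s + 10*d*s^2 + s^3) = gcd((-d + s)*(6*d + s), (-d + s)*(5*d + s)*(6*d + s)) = -6*d^2 + 5*d*s + s^2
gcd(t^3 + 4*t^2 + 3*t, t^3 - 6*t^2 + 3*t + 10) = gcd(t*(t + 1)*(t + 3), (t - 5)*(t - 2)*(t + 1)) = t + 1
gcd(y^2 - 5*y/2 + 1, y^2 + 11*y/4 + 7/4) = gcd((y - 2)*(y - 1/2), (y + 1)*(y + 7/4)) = 1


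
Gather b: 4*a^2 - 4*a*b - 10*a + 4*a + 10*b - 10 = 4*a^2 - 6*a + b*(10 - 4*a) - 10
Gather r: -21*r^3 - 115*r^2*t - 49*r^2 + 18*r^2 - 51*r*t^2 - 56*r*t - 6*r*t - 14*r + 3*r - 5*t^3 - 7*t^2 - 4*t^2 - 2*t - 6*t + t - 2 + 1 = -21*r^3 + r^2*(-115*t - 31) + r*(-51*t^2 - 62*t - 11) - 5*t^3 - 11*t^2 - 7*t - 1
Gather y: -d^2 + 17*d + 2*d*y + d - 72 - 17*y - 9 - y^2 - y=-d^2 + 18*d - y^2 + y*(2*d - 18) - 81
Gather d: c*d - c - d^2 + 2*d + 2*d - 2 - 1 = -c - d^2 + d*(c + 4) - 3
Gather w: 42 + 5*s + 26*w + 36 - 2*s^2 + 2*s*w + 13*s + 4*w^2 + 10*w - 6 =-2*s^2 + 18*s + 4*w^2 + w*(2*s + 36) + 72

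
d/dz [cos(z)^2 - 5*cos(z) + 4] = (5 - 2*cos(z))*sin(z)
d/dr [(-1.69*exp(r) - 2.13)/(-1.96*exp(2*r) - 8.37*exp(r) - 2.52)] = (-(1.69*exp(r) + 2.13)*(3.92*exp(r) + 8.37) + 3.3124*exp(2*r) + 14.1453*exp(r) + 4.2588)*exp(r)/(1.96*exp(2*r) + 8.37*exp(r) + 2.52)^2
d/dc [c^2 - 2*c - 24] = 2*c - 2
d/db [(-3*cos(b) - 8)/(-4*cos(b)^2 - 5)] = (12*cos(b)^2 + 64*cos(b) - 15)*sin(b)/(16*cos(b)^4 + 40*cos(b)^2 + 25)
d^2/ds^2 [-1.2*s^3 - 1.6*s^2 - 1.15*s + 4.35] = -7.2*s - 3.2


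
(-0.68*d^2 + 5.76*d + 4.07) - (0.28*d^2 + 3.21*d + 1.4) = -0.96*d^2 + 2.55*d + 2.67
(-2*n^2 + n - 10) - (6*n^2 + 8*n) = -8*n^2 - 7*n - 10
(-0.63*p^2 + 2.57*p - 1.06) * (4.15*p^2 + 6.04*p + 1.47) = -2.6145*p^4 + 6.8603*p^3 + 10.1977*p^2 - 2.6245*p - 1.5582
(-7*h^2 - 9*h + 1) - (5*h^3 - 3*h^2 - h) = -5*h^3 - 4*h^2 - 8*h + 1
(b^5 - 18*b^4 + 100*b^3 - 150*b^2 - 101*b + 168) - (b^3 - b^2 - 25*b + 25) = b^5 - 18*b^4 + 99*b^3 - 149*b^2 - 76*b + 143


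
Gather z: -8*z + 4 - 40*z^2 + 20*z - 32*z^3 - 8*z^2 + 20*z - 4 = -32*z^3 - 48*z^2 + 32*z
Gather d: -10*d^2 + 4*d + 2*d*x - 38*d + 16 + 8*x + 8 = -10*d^2 + d*(2*x - 34) + 8*x + 24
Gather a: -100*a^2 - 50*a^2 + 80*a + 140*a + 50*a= -150*a^2 + 270*a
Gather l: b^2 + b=b^2 + b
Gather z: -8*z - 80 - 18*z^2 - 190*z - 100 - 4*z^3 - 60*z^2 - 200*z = -4*z^3 - 78*z^2 - 398*z - 180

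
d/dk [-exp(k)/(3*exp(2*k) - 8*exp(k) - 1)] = (3*exp(3*k) + exp(k))/(9*exp(4*k) - 48*exp(3*k) + 58*exp(2*k) + 16*exp(k) + 1)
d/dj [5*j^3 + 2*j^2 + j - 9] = 15*j^2 + 4*j + 1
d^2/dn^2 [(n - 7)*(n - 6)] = 2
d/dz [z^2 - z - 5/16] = 2*z - 1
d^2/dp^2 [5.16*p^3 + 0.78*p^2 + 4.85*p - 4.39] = 30.96*p + 1.56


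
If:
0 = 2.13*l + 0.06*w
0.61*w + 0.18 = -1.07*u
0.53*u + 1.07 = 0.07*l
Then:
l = -0.09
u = -2.03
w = 3.27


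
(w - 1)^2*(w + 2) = w^3 - 3*w + 2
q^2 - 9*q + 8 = (q - 8)*(q - 1)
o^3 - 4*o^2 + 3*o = o*(o - 3)*(o - 1)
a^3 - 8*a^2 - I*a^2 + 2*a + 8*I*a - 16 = (a - 8)*(a - 2*I)*(a + I)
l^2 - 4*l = l*(l - 4)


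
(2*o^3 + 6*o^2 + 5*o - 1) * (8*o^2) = 16*o^5 + 48*o^4 + 40*o^3 - 8*o^2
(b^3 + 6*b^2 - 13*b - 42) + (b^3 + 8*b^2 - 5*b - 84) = 2*b^3 + 14*b^2 - 18*b - 126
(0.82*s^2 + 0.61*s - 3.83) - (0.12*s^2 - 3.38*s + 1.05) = 0.7*s^2 + 3.99*s - 4.88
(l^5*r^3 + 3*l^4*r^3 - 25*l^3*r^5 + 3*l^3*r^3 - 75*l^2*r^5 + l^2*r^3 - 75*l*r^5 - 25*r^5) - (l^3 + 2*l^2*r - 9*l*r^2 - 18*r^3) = l^5*r^3 + 3*l^4*r^3 - 25*l^3*r^5 + 3*l^3*r^3 - l^3 - 75*l^2*r^5 + l^2*r^3 - 2*l^2*r - 75*l*r^5 + 9*l*r^2 - 25*r^5 + 18*r^3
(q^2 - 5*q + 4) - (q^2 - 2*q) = 4 - 3*q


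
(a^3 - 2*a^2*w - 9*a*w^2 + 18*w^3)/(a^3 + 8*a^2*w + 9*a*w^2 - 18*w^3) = (-a^2 + 5*a*w - 6*w^2)/(-a^2 - 5*a*w + 6*w^2)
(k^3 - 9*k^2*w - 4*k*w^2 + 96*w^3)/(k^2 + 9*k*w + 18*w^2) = (k^2 - 12*k*w + 32*w^2)/(k + 6*w)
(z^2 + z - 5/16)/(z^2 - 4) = (z^2 + z - 5/16)/(z^2 - 4)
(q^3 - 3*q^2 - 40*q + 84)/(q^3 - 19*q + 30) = (q^2 - q - 42)/(q^2 + 2*q - 15)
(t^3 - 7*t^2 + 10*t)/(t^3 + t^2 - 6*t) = (t - 5)/(t + 3)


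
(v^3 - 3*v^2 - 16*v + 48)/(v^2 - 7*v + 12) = v + 4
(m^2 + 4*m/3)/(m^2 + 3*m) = (m + 4/3)/(m + 3)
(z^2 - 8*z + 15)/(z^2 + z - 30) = (z - 3)/(z + 6)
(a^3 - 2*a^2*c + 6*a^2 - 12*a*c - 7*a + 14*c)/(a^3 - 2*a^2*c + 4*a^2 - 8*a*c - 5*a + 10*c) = (a + 7)/(a + 5)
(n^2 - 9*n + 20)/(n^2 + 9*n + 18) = (n^2 - 9*n + 20)/(n^2 + 9*n + 18)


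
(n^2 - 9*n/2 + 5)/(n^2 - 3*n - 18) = (-n^2 + 9*n/2 - 5)/(-n^2 + 3*n + 18)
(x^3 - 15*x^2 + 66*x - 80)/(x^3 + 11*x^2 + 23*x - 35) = (x^3 - 15*x^2 + 66*x - 80)/(x^3 + 11*x^2 + 23*x - 35)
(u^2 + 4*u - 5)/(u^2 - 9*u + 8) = (u + 5)/(u - 8)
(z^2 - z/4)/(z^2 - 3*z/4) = (4*z - 1)/(4*z - 3)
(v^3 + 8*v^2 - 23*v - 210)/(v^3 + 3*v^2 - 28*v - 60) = (v + 7)/(v + 2)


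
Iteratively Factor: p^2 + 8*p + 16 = (p + 4)*(p + 4)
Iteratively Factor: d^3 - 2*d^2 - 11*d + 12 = (d + 3)*(d^2 - 5*d + 4) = (d - 4)*(d + 3)*(d - 1)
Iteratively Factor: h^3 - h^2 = (h - 1)*(h^2) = h*(h - 1)*(h)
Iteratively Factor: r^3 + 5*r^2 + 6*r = (r + 2)*(r^2 + 3*r) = r*(r + 2)*(r + 3)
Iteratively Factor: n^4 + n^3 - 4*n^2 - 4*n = (n + 1)*(n^3 - 4*n) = (n + 1)*(n + 2)*(n^2 - 2*n) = n*(n + 1)*(n + 2)*(n - 2)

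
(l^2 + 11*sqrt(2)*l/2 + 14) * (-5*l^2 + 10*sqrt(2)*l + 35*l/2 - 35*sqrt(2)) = -5*l^4 - 35*sqrt(2)*l^3/2 + 35*l^3/2 + 40*l^2 + 245*sqrt(2)*l^2/4 - 140*l + 140*sqrt(2)*l - 490*sqrt(2)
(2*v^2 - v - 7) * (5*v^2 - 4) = 10*v^4 - 5*v^3 - 43*v^2 + 4*v + 28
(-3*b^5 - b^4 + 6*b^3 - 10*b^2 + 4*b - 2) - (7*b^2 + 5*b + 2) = -3*b^5 - b^4 + 6*b^3 - 17*b^2 - b - 4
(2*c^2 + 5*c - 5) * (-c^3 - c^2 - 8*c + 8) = -2*c^5 - 7*c^4 - 16*c^3 - 19*c^2 + 80*c - 40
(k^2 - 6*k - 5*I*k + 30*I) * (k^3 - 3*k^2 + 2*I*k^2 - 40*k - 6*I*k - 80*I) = k^5 - 9*k^4 - 3*I*k^4 - 12*k^3 + 27*I*k^3 + 150*k^2 + 66*I*k^2 - 220*k - 720*I*k + 2400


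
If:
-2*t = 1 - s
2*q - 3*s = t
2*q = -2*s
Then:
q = -1/11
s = 1/11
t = -5/11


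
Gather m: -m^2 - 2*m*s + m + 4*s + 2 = -m^2 + m*(1 - 2*s) + 4*s + 2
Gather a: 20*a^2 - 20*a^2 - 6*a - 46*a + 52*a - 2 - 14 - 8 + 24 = 0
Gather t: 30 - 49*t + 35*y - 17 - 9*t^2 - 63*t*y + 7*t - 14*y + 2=-9*t^2 + t*(-63*y - 42) + 21*y + 15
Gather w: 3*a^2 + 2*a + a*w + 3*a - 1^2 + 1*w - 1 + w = 3*a^2 + 5*a + w*(a + 2) - 2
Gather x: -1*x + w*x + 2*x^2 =2*x^2 + x*(w - 1)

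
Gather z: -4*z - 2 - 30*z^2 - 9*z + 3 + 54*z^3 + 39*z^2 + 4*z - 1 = 54*z^3 + 9*z^2 - 9*z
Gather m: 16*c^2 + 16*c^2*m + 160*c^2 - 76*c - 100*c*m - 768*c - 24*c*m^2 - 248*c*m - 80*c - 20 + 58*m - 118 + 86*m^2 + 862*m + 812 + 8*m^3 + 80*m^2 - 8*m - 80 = 176*c^2 - 924*c + 8*m^3 + m^2*(166 - 24*c) + m*(16*c^2 - 348*c + 912) + 594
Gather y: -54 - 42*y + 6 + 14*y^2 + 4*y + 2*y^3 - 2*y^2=2*y^3 + 12*y^2 - 38*y - 48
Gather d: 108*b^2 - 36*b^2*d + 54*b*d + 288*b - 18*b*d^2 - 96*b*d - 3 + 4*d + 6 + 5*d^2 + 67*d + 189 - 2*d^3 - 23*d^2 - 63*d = 108*b^2 + 288*b - 2*d^3 + d^2*(-18*b - 18) + d*(-36*b^2 - 42*b + 8) + 192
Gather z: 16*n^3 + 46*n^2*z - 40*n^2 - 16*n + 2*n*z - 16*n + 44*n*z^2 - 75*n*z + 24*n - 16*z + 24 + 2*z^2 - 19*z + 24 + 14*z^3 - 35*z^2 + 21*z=16*n^3 - 40*n^2 - 8*n + 14*z^3 + z^2*(44*n - 33) + z*(46*n^2 - 73*n - 14) + 48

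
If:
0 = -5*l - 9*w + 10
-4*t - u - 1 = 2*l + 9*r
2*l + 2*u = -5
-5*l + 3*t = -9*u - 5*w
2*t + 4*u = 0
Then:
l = -35/194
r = -1637/873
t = 450/97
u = -225/97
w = 235/194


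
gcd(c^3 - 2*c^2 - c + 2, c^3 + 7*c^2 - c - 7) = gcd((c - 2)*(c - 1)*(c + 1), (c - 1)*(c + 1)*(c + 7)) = c^2 - 1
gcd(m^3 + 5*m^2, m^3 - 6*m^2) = m^2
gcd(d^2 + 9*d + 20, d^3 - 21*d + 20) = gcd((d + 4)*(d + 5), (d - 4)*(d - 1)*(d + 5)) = d + 5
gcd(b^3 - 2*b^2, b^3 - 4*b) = b^2 - 2*b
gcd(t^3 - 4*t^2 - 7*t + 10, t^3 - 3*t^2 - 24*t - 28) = t + 2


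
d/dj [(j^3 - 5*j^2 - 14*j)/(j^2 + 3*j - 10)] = (j^4 + 6*j^3 - 31*j^2 + 100*j + 140)/(j^4 + 6*j^3 - 11*j^2 - 60*j + 100)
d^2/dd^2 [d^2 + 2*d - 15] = 2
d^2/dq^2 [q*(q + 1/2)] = 2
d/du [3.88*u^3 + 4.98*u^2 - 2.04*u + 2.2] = 11.64*u^2 + 9.96*u - 2.04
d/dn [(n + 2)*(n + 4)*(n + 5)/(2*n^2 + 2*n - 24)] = (n^2 - 6*n - 31)/(2*(n^2 - 6*n + 9))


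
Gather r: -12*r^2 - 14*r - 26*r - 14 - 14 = -12*r^2 - 40*r - 28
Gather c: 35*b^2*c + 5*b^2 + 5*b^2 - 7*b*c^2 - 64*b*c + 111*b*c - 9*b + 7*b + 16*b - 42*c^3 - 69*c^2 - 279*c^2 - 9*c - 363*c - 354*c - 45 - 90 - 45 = 10*b^2 + 14*b - 42*c^3 + c^2*(-7*b - 348) + c*(35*b^2 + 47*b - 726) - 180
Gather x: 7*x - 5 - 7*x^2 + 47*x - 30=-7*x^2 + 54*x - 35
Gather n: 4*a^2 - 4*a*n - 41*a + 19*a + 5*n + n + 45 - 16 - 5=4*a^2 - 22*a + n*(6 - 4*a) + 24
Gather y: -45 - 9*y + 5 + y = -8*y - 40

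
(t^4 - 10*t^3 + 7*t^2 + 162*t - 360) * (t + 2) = t^5 - 8*t^4 - 13*t^3 + 176*t^2 - 36*t - 720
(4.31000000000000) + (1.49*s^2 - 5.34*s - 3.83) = 1.49*s^2 - 5.34*s + 0.48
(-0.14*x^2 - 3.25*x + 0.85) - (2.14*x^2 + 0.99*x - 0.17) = -2.28*x^2 - 4.24*x + 1.02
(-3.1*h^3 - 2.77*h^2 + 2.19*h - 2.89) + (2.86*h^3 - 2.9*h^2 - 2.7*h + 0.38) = -0.24*h^3 - 5.67*h^2 - 0.51*h - 2.51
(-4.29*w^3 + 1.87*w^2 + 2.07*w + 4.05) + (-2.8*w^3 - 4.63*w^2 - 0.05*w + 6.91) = -7.09*w^3 - 2.76*w^2 + 2.02*w + 10.96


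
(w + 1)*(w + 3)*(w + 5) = w^3 + 9*w^2 + 23*w + 15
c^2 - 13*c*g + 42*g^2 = (c - 7*g)*(c - 6*g)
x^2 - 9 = (x - 3)*(x + 3)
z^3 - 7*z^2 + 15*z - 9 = (z - 3)^2*(z - 1)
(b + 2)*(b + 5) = b^2 + 7*b + 10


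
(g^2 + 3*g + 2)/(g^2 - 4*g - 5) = (g + 2)/(g - 5)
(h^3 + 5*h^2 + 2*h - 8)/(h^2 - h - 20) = (h^2 + h - 2)/(h - 5)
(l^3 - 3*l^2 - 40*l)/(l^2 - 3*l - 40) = l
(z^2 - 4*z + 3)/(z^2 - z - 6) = (z - 1)/(z + 2)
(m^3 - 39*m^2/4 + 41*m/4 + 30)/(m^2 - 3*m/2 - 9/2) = (4*m^2 - 27*m - 40)/(2*(2*m + 3))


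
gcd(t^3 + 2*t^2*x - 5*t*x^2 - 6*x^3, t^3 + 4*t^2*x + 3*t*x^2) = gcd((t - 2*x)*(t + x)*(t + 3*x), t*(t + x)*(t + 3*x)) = t^2 + 4*t*x + 3*x^2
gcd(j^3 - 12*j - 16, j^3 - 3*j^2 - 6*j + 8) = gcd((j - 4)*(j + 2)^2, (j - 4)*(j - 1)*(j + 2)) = j^2 - 2*j - 8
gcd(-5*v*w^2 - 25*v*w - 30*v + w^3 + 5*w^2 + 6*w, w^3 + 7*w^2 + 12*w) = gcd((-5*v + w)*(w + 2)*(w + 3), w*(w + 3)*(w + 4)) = w + 3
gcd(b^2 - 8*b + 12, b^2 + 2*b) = 1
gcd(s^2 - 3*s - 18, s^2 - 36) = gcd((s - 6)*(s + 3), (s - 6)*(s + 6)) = s - 6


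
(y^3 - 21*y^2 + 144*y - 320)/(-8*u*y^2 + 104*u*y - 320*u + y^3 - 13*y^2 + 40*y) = (y - 8)/(-8*u + y)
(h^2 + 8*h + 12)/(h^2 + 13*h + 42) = (h + 2)/(h + 7)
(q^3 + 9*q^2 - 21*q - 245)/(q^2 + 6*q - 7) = (q^2 + 2*q - 35)/(q - 1)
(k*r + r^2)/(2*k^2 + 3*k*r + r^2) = r/(2*k + r)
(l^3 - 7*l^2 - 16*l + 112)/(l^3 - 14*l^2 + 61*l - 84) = (l + 4)/(l - 3)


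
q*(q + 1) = q^2 + q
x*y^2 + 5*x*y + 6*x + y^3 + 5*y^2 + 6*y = (x + y)*(y + 2)*(y + 3)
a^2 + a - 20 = (a - 4)*(a + 5)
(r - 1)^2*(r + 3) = r^3 + r^2 - 5*r + 3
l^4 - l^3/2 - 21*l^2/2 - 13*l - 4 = (l - 4)*(l + 1/2)*(l + 1)*(l + 2)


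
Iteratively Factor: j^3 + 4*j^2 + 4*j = (j)*(j^2 + 4*j + 4) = j*(j + 2)*(j + 2)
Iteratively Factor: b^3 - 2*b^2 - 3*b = (b - 3)*(b^2 + b) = (b - 3)*(b + 1)*(b)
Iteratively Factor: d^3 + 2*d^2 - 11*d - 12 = (d + 1)*(d^2 + d - 12) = (d - 3)*(d + 1)*(d + 4)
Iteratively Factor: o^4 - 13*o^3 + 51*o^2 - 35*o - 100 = (o + 1)*(o^3 - 14*o^2 + 65*o - 100) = (o - 5)*(o + 1)*(o^2 - 9*o + 20) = (o - 5)*(o - 4)*(o + 1)*(o - 5)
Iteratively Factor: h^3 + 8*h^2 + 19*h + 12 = (h + 4)*(h^2 + 4*h + 3) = (h + 3)*(h + 4)*(h + 1)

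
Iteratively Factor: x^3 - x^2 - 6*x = (x - 3)*(x^2 + 2*x) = (x - 3)*(x + 2)*(x)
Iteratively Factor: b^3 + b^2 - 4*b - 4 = (b + 2)*(b^2 - b - 2) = (b + 1)*(b + 2)*(b - 2)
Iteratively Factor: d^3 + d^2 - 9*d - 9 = (d + 1)*(d^2 - 9) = (d + 1)*(d + 3)*(d - 3)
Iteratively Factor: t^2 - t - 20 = (t - 5)*(t + 4)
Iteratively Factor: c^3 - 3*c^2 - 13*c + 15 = (c - 5)*(c^2 + 2*c - 3) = (c - 5)*(c - 1)*(c + 3)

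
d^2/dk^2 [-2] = 0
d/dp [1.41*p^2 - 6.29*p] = 2.82*p - 6.29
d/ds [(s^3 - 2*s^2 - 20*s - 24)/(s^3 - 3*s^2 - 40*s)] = (-s^4 - 40*s^3 + 92*s^2 - 144*s - 960)/(s^2*(s^4 - 6*s^3 - 71*s^2 + 240*s + 1600))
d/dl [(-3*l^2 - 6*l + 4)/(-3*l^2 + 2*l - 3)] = 2*(-12*l^2 + 21*l + 5)/(9*l^4 - 12*l^3 + 22*l^2 - 12*l + 9)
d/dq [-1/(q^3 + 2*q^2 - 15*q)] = (3*q^2 + 4*q - 15)/(q^2*(q^2 + 2*q - 15)^2)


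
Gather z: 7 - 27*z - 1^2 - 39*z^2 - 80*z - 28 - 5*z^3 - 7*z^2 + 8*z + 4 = -5*z^3 - 46*z^2 - 99*z - 18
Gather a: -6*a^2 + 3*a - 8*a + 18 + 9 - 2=-6*a^2 - 5*a + 25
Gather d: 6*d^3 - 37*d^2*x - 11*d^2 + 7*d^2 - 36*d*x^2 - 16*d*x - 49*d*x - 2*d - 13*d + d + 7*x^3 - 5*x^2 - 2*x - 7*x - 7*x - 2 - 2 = 6*d^3 + d^2*(-37*x - 4) + d*(-36*x^2 - 65*x - 14) + 7*x^3 - 5*x^2 - 16*x - 4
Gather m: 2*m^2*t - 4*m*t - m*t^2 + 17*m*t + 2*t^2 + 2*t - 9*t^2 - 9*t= 2*m^2*t + m*(-t^2 + 13*t) - 7*t^2 - 7*t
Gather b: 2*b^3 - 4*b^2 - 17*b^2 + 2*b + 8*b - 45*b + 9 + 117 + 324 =2*b^3 - 21*b^2 - 35*b + 450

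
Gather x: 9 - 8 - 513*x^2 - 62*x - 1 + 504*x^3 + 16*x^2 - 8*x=504*x^3 - 497*x^2 - 70*x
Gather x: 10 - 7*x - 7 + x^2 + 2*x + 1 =x^2 - 5*x + 4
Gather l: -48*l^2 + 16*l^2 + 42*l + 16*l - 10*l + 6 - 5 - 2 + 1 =-32*l^2 + 48*l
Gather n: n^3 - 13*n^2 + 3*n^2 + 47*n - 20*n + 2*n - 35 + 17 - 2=n^3 - 10*n^2 + 29*n - 20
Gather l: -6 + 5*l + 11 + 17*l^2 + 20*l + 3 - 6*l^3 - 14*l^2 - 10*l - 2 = -6*l^3 + 3*l^2 + 15*l + 6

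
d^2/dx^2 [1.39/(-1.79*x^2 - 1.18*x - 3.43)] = (8.907398*x^2 + 5.871916*x - 1.39*(3.58*x + 1.18)*(7.16*x + 2.36) + 17.068366)/(1.79*x^2 + 1.18*x + 3.43)^3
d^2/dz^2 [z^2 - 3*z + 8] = 2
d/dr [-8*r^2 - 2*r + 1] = -16*r - 2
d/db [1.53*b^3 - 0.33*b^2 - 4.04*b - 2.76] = 4.59*b^2 - 0.66*b - 4.04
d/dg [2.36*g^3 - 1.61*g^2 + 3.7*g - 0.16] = 7.08*g^2 - 3.22*g + 3.7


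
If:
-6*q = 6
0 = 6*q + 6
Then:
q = -1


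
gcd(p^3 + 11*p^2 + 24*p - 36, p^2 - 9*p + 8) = p - 1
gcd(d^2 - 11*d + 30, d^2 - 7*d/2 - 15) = d - 6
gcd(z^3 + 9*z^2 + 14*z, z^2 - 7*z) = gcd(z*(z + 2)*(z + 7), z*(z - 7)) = z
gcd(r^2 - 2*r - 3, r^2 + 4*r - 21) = r - 3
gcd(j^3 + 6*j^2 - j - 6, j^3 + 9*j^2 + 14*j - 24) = j^2 + 5*j - 6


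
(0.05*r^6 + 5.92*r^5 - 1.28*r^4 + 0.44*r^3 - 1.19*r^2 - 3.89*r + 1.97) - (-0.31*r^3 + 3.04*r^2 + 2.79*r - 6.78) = 0.05*r^6 + 5.92*r^5 - 1.28*r^4 + 0.75*r^3 - 4.23*r^2 - 6.68*r + 8.75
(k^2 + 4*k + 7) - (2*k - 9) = k^2 + 2*k + 16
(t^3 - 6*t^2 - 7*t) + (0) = t^3 - 6*t^2 - 7*t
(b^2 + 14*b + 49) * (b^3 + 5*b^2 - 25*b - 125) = b^5 + 19*b^4 + 94*b^3 - 230*b^2 - 2975*b - 6125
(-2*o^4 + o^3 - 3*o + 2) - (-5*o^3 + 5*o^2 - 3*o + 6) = -2*o^4 + 6*o^3 - 5*o^2 - 4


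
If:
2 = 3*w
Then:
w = 2/3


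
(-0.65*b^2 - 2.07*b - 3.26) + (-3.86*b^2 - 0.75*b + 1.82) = -4.51*b^2 - 2.82*b - 1.44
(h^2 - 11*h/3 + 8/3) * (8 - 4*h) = -4*h^3 + 68*h^2/3 - 40*h + 64/3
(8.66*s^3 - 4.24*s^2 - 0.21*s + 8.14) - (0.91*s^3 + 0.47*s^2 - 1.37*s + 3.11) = 7.75*s^3 - 4.71*s^2 + 1.16*s + 5.03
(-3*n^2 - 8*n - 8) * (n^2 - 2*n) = -3*n^4 - 2*n^3 + 8*n^2 + 16*n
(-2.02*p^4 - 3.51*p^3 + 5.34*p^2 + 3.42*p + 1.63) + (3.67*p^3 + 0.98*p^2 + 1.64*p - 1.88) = -2.02*p^4 + 0.16*p^3 + 6.32*p^2 + 5.06*p - 0.25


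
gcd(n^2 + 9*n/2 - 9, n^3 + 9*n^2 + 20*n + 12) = n + 6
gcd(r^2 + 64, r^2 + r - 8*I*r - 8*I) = r - 8*I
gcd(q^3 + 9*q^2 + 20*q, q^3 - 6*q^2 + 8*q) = q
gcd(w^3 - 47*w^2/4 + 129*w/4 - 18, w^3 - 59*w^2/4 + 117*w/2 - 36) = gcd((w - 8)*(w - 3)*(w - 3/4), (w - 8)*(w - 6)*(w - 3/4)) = w^2 - 35*w/4 + 6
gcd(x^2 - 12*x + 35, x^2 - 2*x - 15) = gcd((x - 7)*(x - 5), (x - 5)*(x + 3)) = x - 5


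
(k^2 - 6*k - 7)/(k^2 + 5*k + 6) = (k^2 - 6*k - 7)/(k^2 + 5*k + 6)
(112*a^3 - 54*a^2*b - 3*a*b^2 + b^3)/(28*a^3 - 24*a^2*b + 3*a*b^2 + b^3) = (8*a - b)/(2*a - b)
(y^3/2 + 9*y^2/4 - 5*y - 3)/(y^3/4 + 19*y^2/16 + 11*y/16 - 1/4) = 4*(2*y^3 + 9*y^2 - 20*y - 12)/(4*y^3 + 19*y^2 + 11*y - 4)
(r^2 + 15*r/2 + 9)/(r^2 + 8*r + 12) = (r + 3/2)/(r + 2)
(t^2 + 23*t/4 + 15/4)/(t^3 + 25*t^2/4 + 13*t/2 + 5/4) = (4*t + 3)/(4*t^2 + 5*t + 1)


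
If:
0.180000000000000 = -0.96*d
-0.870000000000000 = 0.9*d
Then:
No Solution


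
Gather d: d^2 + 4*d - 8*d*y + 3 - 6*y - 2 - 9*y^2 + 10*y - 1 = d^2 + d*(4 - 8*y) - 9*y^2 + 4*y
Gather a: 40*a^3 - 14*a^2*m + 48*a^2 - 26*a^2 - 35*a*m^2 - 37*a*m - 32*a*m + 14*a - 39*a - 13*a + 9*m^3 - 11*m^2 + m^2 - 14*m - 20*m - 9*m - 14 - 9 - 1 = 40*a^3 + a^2*(22 - 14*m) + a*(-35*m^2 - 69*m - 38) + 9*m^3 - 10*m^2 - 43*m - 24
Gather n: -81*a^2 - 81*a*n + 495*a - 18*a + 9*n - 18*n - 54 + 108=-81*a^2 + 477*a + n*(-81*a - 9) + 54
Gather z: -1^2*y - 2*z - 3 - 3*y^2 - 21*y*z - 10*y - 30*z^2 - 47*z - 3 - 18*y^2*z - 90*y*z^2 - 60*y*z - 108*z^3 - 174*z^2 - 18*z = -3*y^2 - 11*y - 108*z^3 + z^2*(-90*y - 204) + z*(-18*y^2 - 81*y - 67) - 6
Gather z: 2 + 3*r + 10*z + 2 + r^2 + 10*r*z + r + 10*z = r^2 + 4*r + z*(10*r + 20) + 4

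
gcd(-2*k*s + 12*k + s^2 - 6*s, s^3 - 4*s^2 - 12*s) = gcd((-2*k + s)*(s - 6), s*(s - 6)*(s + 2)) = s - 6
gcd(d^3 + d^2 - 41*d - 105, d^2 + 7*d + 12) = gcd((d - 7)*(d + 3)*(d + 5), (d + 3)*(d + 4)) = d + 3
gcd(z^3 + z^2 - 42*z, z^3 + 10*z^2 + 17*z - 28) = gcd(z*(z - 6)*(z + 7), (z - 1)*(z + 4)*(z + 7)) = z + 7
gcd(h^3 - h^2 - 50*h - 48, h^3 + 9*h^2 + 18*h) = h + 6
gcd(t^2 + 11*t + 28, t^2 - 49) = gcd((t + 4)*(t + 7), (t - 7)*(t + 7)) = t + 7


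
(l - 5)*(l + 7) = l^2 + 2*l - 35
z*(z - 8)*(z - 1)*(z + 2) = z^4 - 7*z^3 - 10*z^2 + 16*z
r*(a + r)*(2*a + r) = 2*a^2*r + 3*a*r^2 + r^3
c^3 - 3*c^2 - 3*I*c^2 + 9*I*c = c*(c - 3)*(c - 3*I)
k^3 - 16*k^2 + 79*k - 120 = (k - 8)*(k - 5)*(k - 3)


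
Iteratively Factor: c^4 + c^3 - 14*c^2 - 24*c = (c + 3)*(c^3 - 2*c^2 - 8*c) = c*(c + 3)*(c^2 - 2*c - 8) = c*(c + 2)*(c + 3)*(c - 4)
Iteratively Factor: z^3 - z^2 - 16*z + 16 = (z - 1)*(z^2 - 16) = (z - 1)*(z + 4)*(z - 4)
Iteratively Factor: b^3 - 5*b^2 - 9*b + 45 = (b - 5)*(b^2 - 9) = (b - 5)*(b - 3)*(b + 3)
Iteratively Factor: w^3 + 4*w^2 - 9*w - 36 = (w - 3)*(w^2 + 7*w + 12) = (w - 3)*(w + 4)*(w + 3)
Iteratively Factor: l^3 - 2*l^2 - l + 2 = (l - 1)*(l^2 - l - 2) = (l - 2)*(l - 1)*(l + 1)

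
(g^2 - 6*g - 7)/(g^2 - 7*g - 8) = (g - 7)/(g - 8)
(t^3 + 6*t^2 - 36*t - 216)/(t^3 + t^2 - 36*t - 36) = (t + 6)/(t + 1)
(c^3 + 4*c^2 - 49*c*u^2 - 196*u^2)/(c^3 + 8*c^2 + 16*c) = (c^2 - 49*u^2)/(c*(c + 4))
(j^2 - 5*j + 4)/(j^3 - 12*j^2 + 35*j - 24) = (j - 4)/(j^2 - 11*j + 24)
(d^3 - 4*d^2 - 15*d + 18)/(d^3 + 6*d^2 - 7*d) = (d^2 - 3*d - 18)/(d*(d + 7))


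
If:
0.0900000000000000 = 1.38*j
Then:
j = 0.07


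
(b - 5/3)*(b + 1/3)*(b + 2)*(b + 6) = b^4 + 20*b^3/3 + 7*b^2/9 - 184*b/9 - 20/3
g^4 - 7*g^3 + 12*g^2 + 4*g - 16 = (g - 4)*(g - 2)^2*(g + 1)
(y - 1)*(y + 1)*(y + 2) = y^3 + 2*y^2 - y - 2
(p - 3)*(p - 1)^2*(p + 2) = p^4 - 3*p^3 - 3*p^2 + 11*p - 6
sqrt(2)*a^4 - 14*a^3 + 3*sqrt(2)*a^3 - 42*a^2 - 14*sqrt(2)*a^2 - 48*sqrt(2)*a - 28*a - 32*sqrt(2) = (a + 2)*(a - 8*sqrt(2))*(a + sqrt(2))*(sqrt(2)*a + sqrt(2))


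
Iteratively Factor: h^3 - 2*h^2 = (h)*(h^2 - 2*h) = h*(h - 2)*(h)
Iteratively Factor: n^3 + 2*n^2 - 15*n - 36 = (n + 3)*(n^2 - n - 12) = (n - 4)*(n + 3)*(n + 3)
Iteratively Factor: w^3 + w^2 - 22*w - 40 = (w - 5)*(w^2 + 6*w + 8) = (w - 5)*(w + 4)*(w + 2)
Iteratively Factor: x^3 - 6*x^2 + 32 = (x - 4)*(x^2 - 2*x - 8) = (x - 4)^2*(x + 2)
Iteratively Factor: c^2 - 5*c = (c - 5)*(c)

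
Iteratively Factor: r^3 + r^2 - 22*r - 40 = (r + 4)*(r^2 - 3*r - 10) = (r + 2)*(r + 4)*(r - 5)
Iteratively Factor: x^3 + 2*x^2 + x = (x + 1)*(x^2 + x) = (x + 1)^2*(x)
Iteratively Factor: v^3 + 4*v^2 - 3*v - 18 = (v - 2)*(v^2 + 6*v + 9) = (v - 2)*(v + 3)*(v + 3)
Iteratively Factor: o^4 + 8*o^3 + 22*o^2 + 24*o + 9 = (o + 3)*(o^3 + 5*o^2 + 7*o + 3) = (o + 1)*(o + 3)*(o^2 + 4*o + 3) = (o + 1)^2*(o + 3)*(o + 3)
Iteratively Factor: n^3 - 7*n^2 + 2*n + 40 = (n - 4)*(n^2 - 3*n - 10) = (n - 4)*(n + 2)*(n - 5)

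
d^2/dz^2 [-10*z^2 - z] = -20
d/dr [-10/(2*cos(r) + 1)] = -20*sin(r)/(2*cos(r) + 1)^2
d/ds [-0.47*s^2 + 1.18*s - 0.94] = 1.18 - 0.94*s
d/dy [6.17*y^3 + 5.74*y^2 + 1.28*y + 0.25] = 18.51*y^2 + 11.48*y + 1.28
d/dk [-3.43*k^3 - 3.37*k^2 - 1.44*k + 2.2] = -10.29*k^2 - 6.74*k - 1.44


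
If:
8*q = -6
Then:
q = -3/4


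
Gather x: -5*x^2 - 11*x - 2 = -5*x^2 - 11*x - 2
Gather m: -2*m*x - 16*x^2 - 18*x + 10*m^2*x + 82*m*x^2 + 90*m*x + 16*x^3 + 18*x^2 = 10*m^2*x + m*(82*x^2 + 88*x) + 16*x^3 + 2*x^2 - 18*x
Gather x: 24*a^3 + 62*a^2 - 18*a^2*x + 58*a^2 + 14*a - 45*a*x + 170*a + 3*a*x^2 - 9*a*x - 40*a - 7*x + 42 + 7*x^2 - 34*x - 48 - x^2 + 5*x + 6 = 24*a^3 + 120*a^2 + 144*a + x^2*(3*a + 6) + x*(-18*a^2 - 54*a - 36)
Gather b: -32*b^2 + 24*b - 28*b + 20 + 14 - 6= -32*b^2 - 4*b + 28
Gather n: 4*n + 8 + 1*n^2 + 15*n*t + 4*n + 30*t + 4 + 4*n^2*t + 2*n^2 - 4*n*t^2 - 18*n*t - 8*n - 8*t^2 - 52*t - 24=n^2*(4*t + 3) + n*(-4*t^2 - 3*t) - 8*t^2 - 22*t - 12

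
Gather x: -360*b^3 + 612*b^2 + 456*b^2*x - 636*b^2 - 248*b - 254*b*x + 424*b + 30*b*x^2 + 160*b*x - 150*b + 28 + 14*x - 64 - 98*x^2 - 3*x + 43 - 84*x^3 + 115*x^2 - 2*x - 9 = -360*b^3 - 24*b^2 + 26*b - 84*x^3 + x^2*(30*b + 17) + x*(456*b^2 - 94*b + 9) - 2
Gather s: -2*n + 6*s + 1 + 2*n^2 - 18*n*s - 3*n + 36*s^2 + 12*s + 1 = 2*n^2 - 5*n + 36*s^2 + s*(18 - 18*n) + 2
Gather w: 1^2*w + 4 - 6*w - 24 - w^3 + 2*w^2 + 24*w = -w^3 + 2*w^2 + 19*w - 20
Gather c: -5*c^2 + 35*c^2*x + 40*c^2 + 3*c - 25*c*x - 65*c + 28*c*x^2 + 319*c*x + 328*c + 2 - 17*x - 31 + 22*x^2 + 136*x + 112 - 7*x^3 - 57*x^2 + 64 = c^2*(35*x + 35) + c*(28*x^2 + 294*x + 266) - 7*x^3 - 35*x^2 + 119*x + 147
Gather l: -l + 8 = 8 - l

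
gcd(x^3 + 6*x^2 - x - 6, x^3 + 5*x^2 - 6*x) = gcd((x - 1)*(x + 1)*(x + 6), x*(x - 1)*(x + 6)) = x^2 + 5*x - 6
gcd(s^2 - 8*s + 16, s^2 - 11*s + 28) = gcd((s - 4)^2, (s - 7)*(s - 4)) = s - 4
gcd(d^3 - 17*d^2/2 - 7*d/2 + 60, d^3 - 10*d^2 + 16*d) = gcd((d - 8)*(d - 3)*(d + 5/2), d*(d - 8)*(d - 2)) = d - 8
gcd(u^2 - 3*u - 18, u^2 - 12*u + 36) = u - 6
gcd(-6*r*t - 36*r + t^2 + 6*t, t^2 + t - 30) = t + 6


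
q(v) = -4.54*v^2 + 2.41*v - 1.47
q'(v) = 2.41 - 9.08*v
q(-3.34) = -60.17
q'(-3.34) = 32.74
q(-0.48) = -3.67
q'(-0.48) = 6.77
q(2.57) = -25.26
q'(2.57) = -20.93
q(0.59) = -1.63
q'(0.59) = -2.95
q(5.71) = -135.73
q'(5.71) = -49.44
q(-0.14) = -1.90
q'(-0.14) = 3.68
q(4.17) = -70.37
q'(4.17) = -35.45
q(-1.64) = -17.63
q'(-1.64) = 17.30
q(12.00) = -626.31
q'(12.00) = -106.55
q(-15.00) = -1059.12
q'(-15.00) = 138.61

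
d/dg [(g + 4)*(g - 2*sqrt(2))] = 2*g - 2*sqrt(2) + 4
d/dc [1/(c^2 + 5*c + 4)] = (-2*c - 5)/(c^2 + 5*c + 4)^2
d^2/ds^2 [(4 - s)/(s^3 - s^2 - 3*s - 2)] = 2*((s - 4)*(-3*s^2 + 2*s + 3)^2 + (3*s^2 - 2*s + (s - 4)*(3*s - 1) - 3)*(-s^3 + s^2 + 3*s + 2))/(-s^3 + s^2 + 3*s + 2)^3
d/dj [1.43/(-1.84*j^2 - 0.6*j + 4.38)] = (5.2624*j + 0.858)/(1.84*j^2 + 0.6*j - 4.38)^2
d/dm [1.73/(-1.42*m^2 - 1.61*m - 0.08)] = (4.9132*m + 2.7853)/(1.42*m^2 + 1.61*m + 0.08)^2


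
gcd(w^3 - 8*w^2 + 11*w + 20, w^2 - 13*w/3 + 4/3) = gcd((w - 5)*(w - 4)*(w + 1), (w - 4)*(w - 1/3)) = w - 4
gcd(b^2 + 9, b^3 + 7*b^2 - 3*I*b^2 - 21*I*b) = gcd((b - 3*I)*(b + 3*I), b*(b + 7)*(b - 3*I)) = b - 3*I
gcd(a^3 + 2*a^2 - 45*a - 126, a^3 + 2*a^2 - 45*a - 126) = a^3 + 2*a^2 - 45*a - 126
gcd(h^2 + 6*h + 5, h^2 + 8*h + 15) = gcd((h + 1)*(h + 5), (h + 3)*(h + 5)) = h + 5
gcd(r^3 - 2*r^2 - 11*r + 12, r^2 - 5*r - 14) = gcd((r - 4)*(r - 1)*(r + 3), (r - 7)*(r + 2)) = 1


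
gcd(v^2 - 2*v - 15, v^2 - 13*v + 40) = v - 5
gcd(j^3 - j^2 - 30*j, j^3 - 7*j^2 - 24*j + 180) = j^2 - j - 30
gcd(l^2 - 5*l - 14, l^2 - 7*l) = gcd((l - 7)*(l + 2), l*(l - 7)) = l - 7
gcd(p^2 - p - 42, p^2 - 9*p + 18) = 1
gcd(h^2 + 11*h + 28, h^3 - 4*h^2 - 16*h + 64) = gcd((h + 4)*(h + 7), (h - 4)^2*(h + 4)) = h + 4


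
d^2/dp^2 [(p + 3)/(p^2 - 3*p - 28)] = 2*(-3*p*(-p^2 + 3*p + 28) - (p + 3)*(2*p - 3)^2)/(-p^2 + 3*p + 28)^3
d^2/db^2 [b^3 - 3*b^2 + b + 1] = 6*b - 6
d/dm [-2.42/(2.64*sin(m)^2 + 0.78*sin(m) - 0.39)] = (12.7776*sin(m) + 1.8876)*cos(m)/(2.64*sin(m)^2 + 0.78*sin(m) - 0.39)^2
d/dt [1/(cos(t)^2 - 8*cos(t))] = 2*(cos(t) - 4)*sin(t)/((cos(t) - 8)^2*cos(t)^2)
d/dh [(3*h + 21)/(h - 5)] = -36/(h - 5)^2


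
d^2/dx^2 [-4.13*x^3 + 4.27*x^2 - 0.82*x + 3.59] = 8.54 - 24.78*x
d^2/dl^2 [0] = 0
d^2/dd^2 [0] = 0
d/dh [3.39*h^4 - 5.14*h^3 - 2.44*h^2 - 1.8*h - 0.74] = 13.56*h^3 - 15.42*h^2 - 4.88*h - 1.8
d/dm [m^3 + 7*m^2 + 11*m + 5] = 3*m^2 + 14*m + 11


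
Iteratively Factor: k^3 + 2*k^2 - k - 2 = (k - 1)*(k^2 + 3*k + 2) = (k - 1)*(k + 1)*(k + 2)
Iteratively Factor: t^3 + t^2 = (t + 1)*(t^2) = t*(t + 1)*(t)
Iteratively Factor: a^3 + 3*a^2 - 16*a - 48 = (a + 4)*(a^2 - a - 12) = (a - 4)*(a + 4)*(a + 3)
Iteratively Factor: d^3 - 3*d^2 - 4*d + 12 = (d - 3)*(d^2 - 4) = (d - 3)*(d + 2)*(d - 2)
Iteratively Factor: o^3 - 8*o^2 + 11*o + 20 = (o - 4)*(o^2 - 4*o - 5) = (o - 5)*(o - 4)*(o + 1)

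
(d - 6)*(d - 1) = d^2 - 7*d + 6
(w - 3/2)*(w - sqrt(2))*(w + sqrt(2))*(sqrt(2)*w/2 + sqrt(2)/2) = sqrt(2)*w^4/2 - sqrt(2)*w^3/4 - 7*sqrt(2)*w^2/4 + sqrt(2)*w/2 + 3*sqrt(2)/2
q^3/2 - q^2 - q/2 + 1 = (q/2 + 1/2)*(q - 2)*(q - 1)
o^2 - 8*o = o*(o - 8)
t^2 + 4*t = t*(t + 4)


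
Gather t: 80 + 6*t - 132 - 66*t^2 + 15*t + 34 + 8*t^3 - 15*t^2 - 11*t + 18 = 8*t^3 - 81*t^2 + 10*t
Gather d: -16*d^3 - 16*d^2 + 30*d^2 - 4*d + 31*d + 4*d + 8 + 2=-16*d^3 + 14*d^2 + 31*d + 10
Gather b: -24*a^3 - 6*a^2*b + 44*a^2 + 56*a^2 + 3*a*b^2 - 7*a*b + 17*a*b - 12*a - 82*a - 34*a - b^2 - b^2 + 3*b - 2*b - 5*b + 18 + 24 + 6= -24*a^3 + 100*a^2 - 128*a + b^2*(3*a - 2) + b*(-6*a^2 + 10*a - 4) + 48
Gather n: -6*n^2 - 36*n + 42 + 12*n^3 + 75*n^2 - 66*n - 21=12*n^3 + 69*n^2 - 102*n + 21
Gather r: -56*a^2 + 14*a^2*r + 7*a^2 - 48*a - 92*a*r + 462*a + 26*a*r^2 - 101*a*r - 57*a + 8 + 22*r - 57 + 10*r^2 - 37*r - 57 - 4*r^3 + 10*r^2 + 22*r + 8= -49*a^2 + 357*a - 4*r^3 + r^2*(26*a + 20) + r*(14*a^2 - 193*a + 7) - 98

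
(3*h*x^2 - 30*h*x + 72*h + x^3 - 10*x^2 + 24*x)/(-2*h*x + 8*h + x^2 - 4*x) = (3*h*x - 18*h + x^2 - 6*x)/(-2*h + x)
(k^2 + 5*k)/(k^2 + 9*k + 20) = k/(k + 4)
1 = 1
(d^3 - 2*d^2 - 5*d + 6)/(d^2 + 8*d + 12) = (d^2 - 4*d + 3)/(d + 6)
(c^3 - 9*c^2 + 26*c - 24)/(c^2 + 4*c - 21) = (c^2 - 6*c + 8)/(c + 7)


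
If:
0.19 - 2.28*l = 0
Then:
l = 0.08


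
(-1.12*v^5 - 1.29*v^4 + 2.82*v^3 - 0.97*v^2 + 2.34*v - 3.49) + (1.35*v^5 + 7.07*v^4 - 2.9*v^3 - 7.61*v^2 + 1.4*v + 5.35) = 0.23*v^5 + 5.78*v^4 - 0.0800000000000001*v^3 - 8.58*v^2 + 3.74*v + 1.86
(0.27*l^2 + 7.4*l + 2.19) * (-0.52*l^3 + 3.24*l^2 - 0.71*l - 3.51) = -0.1404*l^5 - 2.9732*l^4 + 22.6455*l^3 + 0.8939*l^2 - 27.5289*l - 7.6869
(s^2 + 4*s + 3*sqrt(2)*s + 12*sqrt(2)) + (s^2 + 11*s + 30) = 2*s^2 + 3*sqrt(2)*s + 15*s + 12*sqrt(2) + 30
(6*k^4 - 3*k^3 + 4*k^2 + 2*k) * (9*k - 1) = 54*k^5 - 33*k^4 + 39*k^3 + 14*k^2 - 2*k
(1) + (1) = 2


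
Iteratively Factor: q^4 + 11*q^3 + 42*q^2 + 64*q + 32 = (q + 1)*(q^3 + 10*q^2 + 32*q + 32) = (q + 1)*(q + 4)*(q^2 + 6*q + 8) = (q + 1)*(q + 2)*(q + 4)*(q + 4)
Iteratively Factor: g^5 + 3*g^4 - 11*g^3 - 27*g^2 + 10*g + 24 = (g + 2)*(g^4 + g^3 - 13*g^2 - g + 12) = (g - 3)*(g + 2)*(g^3 + 4*g^2 - g - 4) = (g - 3)*(g + 2)*(g + 4)*(g^2 - 1) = (g - 3)*(g + 1)*(g + 2)*(g + 4)*(g - 1)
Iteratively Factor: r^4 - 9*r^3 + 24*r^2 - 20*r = (r - 2)*(r^3 - 7*r^2 + 10*r) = (r - 5)*(r - 2)*(r^2 - 2*r) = r*(r - 5)*(r - 2)*(r - 2)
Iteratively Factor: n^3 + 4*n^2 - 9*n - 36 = (n + 4)*(n^2 - 9) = (n - 3)*(n + 4)*(n + 3)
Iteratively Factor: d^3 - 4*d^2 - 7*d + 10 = (d - 5)*(d^2 + d - 2) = (d - 5)*(d + 2)*(d - 1)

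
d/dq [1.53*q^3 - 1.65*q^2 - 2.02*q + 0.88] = 4.59*q^2 - 3.3*q - 2.02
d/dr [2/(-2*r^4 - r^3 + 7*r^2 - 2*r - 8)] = 2*(8*r^3 + 3*r^2 - 14*r + 2)/(2*r^4 + r^3 - 7*r^2 + 2*r + 8)^2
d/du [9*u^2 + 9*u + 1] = 18*u + 9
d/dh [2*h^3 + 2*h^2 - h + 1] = 6*h^2 + 4*h - 1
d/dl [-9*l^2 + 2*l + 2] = 2 - 18*l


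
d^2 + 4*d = d*(d + 4)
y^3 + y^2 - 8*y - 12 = (y - 3)*(y + 2)^2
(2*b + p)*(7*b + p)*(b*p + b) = 14*b^3*p + 14*b^3 + 9*b^2*p^2 + 9*b^2*p + b*p^3 + b*p^2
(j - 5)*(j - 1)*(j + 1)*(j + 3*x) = j^4 + 3*j^3*x - 5*j^3 - 15*j^2*x - j^2 - 3*j*x + 5*j + 15*x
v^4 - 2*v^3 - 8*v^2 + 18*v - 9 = (v - 3)*(v - 1)^2*(v + 3)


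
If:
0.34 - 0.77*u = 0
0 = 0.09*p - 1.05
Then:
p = 11.67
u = 0.44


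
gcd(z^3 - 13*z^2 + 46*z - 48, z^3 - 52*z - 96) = z - 8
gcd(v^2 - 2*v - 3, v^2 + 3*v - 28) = 1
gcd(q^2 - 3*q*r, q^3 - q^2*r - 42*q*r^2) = q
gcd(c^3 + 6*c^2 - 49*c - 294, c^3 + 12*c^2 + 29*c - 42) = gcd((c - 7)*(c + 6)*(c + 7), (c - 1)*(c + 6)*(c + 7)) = c^2 + 13*c + 42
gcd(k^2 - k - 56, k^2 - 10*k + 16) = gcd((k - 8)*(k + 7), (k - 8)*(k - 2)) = k - 8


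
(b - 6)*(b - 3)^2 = b^3 - 12*b^2 + 45*b - 54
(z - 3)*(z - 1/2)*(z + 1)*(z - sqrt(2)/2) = z^4 - 5*z^3/2 - sqrt(2)*z^3/2 - 2*z^2 + 5*sqrt(2)*z^2/4 + sqrt(2)*z + 3*z/2 - 3*sqrt(2)/4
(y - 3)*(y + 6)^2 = y^3 + 9*y^2 - 108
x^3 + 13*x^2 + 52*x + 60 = (x + 2)*(x + 5)*(x + 6)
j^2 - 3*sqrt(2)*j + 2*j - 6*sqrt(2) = (j + 2)*(j - 3*sqrt(2))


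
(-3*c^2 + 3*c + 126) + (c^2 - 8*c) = -2*c^2 - 5*c + 126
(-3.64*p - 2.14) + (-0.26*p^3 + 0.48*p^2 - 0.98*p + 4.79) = -0.26*p^3 + 0.48*p^2 - 4.62*p + 2.65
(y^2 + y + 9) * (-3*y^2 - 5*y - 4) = -3*y^4 - 8*y^3 - 36*y^2 - 49*y - 36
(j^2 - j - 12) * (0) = 0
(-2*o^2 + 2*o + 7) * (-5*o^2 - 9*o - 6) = 10*o^4 + 8*o^3 - 41*o^2 - 75*o - 42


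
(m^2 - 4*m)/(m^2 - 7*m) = (m - 4)/(m - 7)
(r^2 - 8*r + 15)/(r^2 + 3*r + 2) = (r^2 - 8*r + 15)/(r^2 + 3*r + 2)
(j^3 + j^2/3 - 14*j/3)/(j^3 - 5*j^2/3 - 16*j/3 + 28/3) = j/(j - 2)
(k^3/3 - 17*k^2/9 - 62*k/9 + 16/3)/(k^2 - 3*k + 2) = (3*k^3 - 17*k^2 - 62*k + 48)/(9*(k^2 - 3*k + 2))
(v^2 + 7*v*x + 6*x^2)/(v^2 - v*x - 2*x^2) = (-v - 6*x)/(-v + 2*x)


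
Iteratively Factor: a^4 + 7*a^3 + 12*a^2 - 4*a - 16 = (a + 2)*(a^3 + 5*a^2 + 2*a - 8) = (a + 2)^2*(a^2 + 3*a - 4) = (a + 2)^2*(a + 4)*(a - 1)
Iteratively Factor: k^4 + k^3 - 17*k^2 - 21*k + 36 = (k + 3)*(k^3 - 2*k^2 - 11*k + 12) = (k - 4)*(k + 3)*(k^2 + 2*k - 3) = (k - 4)*(k + 3)^2*(k - 1)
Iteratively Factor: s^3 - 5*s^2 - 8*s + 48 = (s - 4)*(s^2 - s - 12) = (s - 4)^2*(s + 3)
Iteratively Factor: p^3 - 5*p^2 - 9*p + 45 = (p - 3)*(p^2 - 2*p - 15) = (p - 5)*(p - 3)*(p + 3)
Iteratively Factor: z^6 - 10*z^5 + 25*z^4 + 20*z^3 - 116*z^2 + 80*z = (z - 2)*(z^5 - 8*z^4 + 9*z^3 + 38*z^2 - 40*z) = (z - 2)*(z + 2)*(z^4 - 10*z^3 + 29*z^2 - 20*z) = z*(z - 2)*(z + 2)*(z^3 - 10*z^2 + 29*z - 20) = z*(z - 2)*(z - 1)*(z + 2)*(z^2 - 9*z + 20) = z*(z - 4)*(z - 2)*(z - 1)*(z + 2)*(z - 5)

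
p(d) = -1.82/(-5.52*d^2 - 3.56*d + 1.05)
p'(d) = -1.82*(11.04*d + 3.56)/(-5.52*d^2 - 3.56*d + 1.05)^2 = (-20.0928*d - 6.4792)/(5.52*d^2 + 3.56*d - 1.05)^2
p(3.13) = 0.03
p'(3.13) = -0.02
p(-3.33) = 0.04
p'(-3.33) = 0.03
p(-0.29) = -1.12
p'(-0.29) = -0.25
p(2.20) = 0.05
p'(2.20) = -0.05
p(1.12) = 0.18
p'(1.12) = -0.30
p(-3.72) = 0.03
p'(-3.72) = 0.02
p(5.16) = 0.01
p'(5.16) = -0.00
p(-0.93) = 4.40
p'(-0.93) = 71.41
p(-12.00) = 0.00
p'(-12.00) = 0.00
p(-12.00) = 0.00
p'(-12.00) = 0.00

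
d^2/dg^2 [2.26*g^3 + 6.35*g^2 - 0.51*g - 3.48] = 13.56*g + 12.7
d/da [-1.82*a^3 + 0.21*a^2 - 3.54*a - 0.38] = -5.46*a^2 + 0.42*a - 3.54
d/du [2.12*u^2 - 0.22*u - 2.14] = 4.24*u - 0.22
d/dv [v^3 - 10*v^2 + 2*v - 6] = 3*v^2 - 20*v + 2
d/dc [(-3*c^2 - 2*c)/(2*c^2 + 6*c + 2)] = (-7*c^2 - 6*c - 2)/(2*(c^4 + 6*c^3 + 11*c^2 + 6*c + 1))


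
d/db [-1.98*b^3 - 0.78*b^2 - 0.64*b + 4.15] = -5.94*b^2 - 1.56*b - 0.64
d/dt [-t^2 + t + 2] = 1 - 2*t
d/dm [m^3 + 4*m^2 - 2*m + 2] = 3*m^2 + 8*m - 2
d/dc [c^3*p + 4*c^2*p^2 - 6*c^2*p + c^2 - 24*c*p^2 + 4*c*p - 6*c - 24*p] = 3*c^2*p + 8*c*p^2 - 12*c*p + 2*c - 24*p^2 + 4*p - 6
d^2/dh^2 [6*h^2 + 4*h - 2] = 12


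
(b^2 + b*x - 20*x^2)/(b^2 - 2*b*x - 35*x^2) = (-b + 4*x)/(-b + 7*x)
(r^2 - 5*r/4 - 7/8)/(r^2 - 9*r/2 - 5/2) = (r - 7/4)/(r - 5)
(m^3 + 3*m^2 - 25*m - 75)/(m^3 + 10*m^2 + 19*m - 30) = (m^2 - 2*m - 15)/(m^2 + 5*m - 6)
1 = 1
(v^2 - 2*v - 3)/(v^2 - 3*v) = (v + 1)/v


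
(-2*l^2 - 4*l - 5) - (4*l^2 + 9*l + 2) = -6*l^2 - 13*l - 7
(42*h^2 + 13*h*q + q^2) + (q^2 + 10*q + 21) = 42*h^2 + 13*h*q + 2*q^2 + 10*q + 21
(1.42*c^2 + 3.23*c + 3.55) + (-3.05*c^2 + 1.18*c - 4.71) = -1.63*c^2 + 4.41*c - 1.16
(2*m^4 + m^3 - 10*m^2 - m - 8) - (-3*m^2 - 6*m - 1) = 2*m^4 + m^3 - 7*m^2 + 5*m - 7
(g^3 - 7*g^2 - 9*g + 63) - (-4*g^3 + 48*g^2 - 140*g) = 5*g^3 - 55*g^2 + 131*g + 63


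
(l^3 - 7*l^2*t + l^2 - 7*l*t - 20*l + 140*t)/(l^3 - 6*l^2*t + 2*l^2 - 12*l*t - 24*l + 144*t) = (-l^2 + 7*l*t - 5*l + 35*t)/(-l^2 + 6*l*t - 6*l + 36*t)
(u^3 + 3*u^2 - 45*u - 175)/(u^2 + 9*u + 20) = (u^2 - 2*u - 35)/(u + 4)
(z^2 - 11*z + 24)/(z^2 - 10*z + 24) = (z^2 - 11*z + 24)/(z^2 - 10*z + 24)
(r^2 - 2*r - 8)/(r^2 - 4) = (r - 4)/(r - 2)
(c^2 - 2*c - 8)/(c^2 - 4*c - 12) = (c - 4)/(c - 6)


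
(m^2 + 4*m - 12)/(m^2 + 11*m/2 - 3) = 2*(m - 2)/(2*m - 1)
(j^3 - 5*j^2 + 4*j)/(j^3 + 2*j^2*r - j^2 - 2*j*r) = (j - 4)/(j + 2*r)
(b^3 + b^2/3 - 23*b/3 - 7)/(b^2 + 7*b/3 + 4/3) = (3*b^2 - 2*b - 21)/(3*b + 4)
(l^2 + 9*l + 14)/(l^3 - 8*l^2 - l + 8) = (l^2 + 9*l + 14)/(l^3 - 8*l^2 - l + 8)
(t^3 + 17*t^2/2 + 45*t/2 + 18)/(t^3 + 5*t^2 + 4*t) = (2*t^2 + 9*t + 9)/(2*t*(t + 1))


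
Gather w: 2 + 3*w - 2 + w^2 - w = w^2 + 2*w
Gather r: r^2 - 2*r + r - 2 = r^2 - r - 2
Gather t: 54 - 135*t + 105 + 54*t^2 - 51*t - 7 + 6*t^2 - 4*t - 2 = 60*t^2 - 190*t + 150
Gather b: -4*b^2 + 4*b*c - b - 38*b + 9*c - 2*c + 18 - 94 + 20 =-4*b^2 + b*(4*c - 39) + 7*c - 56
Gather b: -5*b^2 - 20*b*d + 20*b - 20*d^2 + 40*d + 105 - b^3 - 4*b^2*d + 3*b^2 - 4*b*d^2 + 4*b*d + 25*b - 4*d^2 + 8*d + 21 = -b^3 + b^2*(-4*d - 2) + b*(-4*d^2 - 16*d + 45) - 24*d^2 + 48*d + 126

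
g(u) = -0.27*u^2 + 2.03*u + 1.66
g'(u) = 2.03 - 0.54*u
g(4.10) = 5.44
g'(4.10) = -0.18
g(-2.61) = -5.48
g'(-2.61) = 3.44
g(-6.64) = -23.72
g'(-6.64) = 5.62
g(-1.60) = -2.28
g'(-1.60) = 2.89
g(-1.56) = -2.16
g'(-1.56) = 2.87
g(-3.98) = -10.70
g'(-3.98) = 4.18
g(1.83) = 4.47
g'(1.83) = 1.04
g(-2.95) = -6.68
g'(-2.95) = 3.62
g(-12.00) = -61.58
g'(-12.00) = 8.51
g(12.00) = -12.86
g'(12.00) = -4.45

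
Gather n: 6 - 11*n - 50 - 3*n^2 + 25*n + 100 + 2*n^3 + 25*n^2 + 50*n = 2*n^3 + 22*n^2 + 64*n + 56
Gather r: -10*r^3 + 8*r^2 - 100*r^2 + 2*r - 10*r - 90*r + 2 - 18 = -10*r^3 - 92*r^2 - 98*r - 16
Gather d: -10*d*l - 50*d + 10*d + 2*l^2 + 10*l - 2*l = d*(-10*l - 40) + 2*l^2 + 8*l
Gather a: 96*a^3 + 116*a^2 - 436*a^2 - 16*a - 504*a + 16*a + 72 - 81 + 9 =96*a^3 - 320*a^2 - 504*a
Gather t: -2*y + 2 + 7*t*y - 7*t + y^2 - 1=t*(7*y - 7) + y^2 - 2*y + 1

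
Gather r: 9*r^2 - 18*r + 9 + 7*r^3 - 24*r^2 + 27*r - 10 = 7*r^3 - 15*r^2 + 9*r - 1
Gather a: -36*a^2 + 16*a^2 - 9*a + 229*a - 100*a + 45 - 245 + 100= -20*a^2 + 120*a - 100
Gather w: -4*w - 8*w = -12*w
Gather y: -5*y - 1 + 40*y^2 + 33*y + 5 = 40*y^2 + 28*y + 4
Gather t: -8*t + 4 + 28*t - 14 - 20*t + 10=0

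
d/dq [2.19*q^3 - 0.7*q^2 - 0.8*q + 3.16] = 6.57*q^2 - 1.4*q - 0.8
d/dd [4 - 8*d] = -8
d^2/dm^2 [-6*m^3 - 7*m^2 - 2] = -36*m - 14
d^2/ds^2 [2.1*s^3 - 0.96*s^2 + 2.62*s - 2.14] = 12.6*s - 1.92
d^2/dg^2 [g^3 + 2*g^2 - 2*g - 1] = 6*g + 4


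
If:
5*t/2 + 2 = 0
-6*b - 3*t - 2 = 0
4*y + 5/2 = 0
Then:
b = 1/15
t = -4/5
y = -5/8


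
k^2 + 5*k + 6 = (k + 2)*(k + 3)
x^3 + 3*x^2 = x^2*(x + 3)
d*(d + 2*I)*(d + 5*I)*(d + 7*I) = d^4 + 14*I*d^3 - 59*d^2 - 70*I*d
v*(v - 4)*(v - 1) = v^3 - 5*v^2 + 4*v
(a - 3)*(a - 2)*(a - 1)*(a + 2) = a^4 - 4*a^3 - a^2 + 16*a - 12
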